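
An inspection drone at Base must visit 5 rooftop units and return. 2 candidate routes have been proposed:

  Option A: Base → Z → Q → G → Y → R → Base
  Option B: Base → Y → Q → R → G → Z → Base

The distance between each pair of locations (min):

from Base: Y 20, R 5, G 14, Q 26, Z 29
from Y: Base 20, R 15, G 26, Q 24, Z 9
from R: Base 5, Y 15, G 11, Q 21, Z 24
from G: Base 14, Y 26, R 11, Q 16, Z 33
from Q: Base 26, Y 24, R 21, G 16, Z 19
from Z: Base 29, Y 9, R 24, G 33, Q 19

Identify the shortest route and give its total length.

Option A: 29 + 19 + 16 + 26 + 15 + 5 = 110
Option B: 20 + 24 + 21 + 11 + 33 + 29 = 138

Shortest is Option A, total 110 min.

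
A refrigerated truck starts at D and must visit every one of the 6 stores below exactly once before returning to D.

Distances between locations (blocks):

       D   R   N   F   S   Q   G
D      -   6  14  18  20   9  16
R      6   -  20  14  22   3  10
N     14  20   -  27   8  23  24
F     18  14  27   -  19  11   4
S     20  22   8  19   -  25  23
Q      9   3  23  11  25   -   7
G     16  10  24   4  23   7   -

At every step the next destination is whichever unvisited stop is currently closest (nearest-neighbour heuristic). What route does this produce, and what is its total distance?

Nearest-neighbour total = 61 blocks; route D → R → Q → G → F → S → N → D.

From D: distances to unvisited — R=6, Q=9, N=14, G=16, F=18, S=20. Nearest is R (6).
From R: distances to unvisited — Q=3, G=10, F=14, N=20, S=22. Nearest is Q (3).
From Q: distances to unvisited — G=7, F=11, N=23, S=25. Nearest is G (7).
From G: distances to unvisited — F=4, S=23, N=24. Nearest is F (4).
From F: distances to unvisited — S=19, N=27. Nearest is S (19).
From S: distances to unvisited — N=8. Nearest is N (8).
Return N→D: 14.
Total = 6 + 3 + 7 + 4 + 19 + 8 + 14 = 61.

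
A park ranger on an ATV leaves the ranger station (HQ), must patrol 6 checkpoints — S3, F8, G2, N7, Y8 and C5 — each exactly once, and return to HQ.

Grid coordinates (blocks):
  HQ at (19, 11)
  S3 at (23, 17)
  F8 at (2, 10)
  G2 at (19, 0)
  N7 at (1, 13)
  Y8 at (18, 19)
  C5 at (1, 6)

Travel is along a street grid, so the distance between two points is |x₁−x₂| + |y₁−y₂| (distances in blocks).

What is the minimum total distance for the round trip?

There are 360 distinct closed tours to check (reversals are equivalent).
HQ→S3→F8→G2→N7→Y8→C5→HQ: 10+28+27+31+23+30+23 = 172
HQ→S3→F8→G2→N7→C5→Y8→HQ: 10+28+27+31+7+30+9 = 142
HQ→S3→F8→G2→Y8→N7→C5→HQ: 10+28+27+20+23+7+23 = 138
HQ→S3→F8→G2→Y8→C5→N7→HQ: 10+28+27+20+30+7+20 = 142
HQ→S3→F8→G2→C5→N7→Y8→HQ: 10+28+27+24+7+23+9 = 128
HQ→S3→F8→G2→C5→Y8→N7→HQ: 10+28+27+24+30+23+20 = 162
HQ→S3→F8→N7→G2→Y8→C5→HQ: 10+28+4+31+20+30+23 = 146
HQ→S3→F8→N7→G2→C5→Y8→HQ: 10+28+4+31+24+30+9 = 136
… (352 more)
HQ→S3→Y8→N7→F8→C5→G2→HQ: 10+7+23+4+5+24+11 = 84  ← best
The minimum is 84.
One optimal route: HQ → S3 → Y8 → N7 → F8 → C5 → G2 → HQ (or its reverse).

Shortest round trip = 84 blocks.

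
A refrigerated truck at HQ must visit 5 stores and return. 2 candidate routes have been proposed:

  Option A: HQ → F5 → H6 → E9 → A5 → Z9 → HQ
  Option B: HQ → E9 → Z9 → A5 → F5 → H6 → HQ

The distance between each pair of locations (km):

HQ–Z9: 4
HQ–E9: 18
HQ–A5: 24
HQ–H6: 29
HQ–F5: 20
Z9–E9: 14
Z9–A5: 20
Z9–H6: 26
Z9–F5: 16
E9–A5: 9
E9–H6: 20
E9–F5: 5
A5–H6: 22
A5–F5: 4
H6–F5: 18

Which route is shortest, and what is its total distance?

Shortest is Option A, total 91 km.

Option A: 20 + 18 + 20 + 9 + 20 + 4 = 91
Option B: 18 + 14 + 20 + 4 + 18 + 29 = 103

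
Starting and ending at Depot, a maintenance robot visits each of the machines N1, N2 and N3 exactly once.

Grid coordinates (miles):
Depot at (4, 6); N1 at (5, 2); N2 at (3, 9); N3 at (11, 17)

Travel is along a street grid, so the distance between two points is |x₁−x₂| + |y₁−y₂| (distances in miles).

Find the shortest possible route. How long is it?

Shortest round trip = 46 miles.

There are 3 distinct closed tours to check (reversals are equivalent).
Depot-N1-N2-N3-Depot: 5+9+16+18 = 48
Depot-N1-N3-N2-Depot: 5+21+16+4 = 46
Depot-N2-N1-N3-Depot: 4+9+21+18 = 52
The minimum is 46.
One optimal route: Depot → N1 → N3 → N2 → Depot (or its reverse).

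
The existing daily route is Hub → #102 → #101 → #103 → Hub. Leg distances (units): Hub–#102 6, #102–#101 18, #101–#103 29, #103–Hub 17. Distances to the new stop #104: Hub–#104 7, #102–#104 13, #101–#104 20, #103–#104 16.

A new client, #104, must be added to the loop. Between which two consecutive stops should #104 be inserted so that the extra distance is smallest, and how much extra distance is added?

Insertion cost between consecutive stops i–j is d(i,#104) + d(#104,j) − d(i,j):
  between Hub and #102: 7 + 13 − 6 = 14
  between #102 and #101: 13 + 20 − 18 = 15
  between #101 and #103: 20 + 16 − 29 = 7
  between #103 and Hub: 16 + 7 − 17 = 6
Cheapest insertion is between #103 and Hub, adding 6.
New total = 70 + 6 = 76.

Minimum extra distance: 6, inserting #104 between #103 and Hub.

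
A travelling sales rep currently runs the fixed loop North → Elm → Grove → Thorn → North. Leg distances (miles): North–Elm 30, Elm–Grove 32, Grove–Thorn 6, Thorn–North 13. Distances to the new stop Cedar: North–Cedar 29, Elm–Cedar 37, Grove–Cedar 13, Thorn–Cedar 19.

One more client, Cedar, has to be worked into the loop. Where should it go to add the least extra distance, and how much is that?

Adding 18 miles by placing Cedar on the Elm–Grove leg.

Insertion cost between consecutive stops i–j is d(i,Cedar) + d(Cedar,j) − d(i,j):
  between North and Elm: 29 + 37 − 30 = 36
  between Elm and Grove: 37 + 13 − 32 = 18
  between Grove and Thorn: 13 + 19 − 6 = 26
  between Thorn and North: 19 + 29 − 13 = 35
Cheapest insertion is between Elm and Grove, adding 18.
New total = 81 + 18 = 99.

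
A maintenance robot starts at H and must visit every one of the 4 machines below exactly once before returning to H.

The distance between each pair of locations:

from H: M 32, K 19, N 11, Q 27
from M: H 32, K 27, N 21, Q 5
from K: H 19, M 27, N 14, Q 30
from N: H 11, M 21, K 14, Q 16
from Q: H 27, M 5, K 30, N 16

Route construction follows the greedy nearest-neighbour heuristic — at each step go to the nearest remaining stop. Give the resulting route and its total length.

At H the remaining stops are N 11, K 19, Q 27, M 32; go to N.
At N the remaining stops are K 14, Q 16, M 21; go to K.
At K the remaining stops are M 27, Q 30; go to M.
At M the remaining stops are Q 5; go to Q.
Return Q→H: 27.
Total = 11 + 14 + 27 + 5 + 27 = 84.

Total distance 84 via the nearest-neighbour route H → N → K → M → Q → H.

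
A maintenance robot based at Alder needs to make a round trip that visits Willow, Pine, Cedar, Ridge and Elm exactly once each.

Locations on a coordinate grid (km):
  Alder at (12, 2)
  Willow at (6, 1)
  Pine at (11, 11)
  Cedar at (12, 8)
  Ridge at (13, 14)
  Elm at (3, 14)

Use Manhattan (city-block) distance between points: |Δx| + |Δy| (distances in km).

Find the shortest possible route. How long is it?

With 5 stops there are 5!/2 = 60 distinct round trips (a route and its reverse cost the same).
Alder → Willow → Pine → Cedar → Ridge → Elm → Alder: 7+15+4+7+10+21 = 64
Alder → Willow → Pine → Cedar → Elm → Ridge → Alder: 7+15+4+15+10+13 = 64
Alder → Willow → Pine → Ridge → Cedar → Elm → Alder: 7+15+5+7+15+21 = 70
Alder → Willow → Pine → Ridge → Elm → Cedar → Alder: 7+15+5+10+15+6 = 58
Alder → Willow → Pine → Elm → Cedar → Ridge → Alder: 7+15+11+15+7+13 = 68
Alder → Willow → Pine → Elm → Ridge → Cedar → Alder: 7+15+11+10+7+6 = 56
Alder → Willow → Cedar → Pine → Ridge → Elm → Alder: 7+13+4+5+10+21 = 60
Alder → Willow → Cedar → Pine → Elm → Ridge → Alder: 7+13+4+11+10+13 = 58
Alder → Willow → Cedar → Ridge → Pine → Elm → Alder: 7+13+7+5+11+21 = 64
Alder → Willow → Cedar → Ridge → Elm → Pine → Alder: 7+13+7+10+11+10 = 58
Alder → Willow → Cedar → Elm → Pine → Ridge → Alder: 7+13+15+11+5+13 = 64
Alder → Willow → Cedar → Elm → Ridge → Pine → Alder: 7+13+15+10+5+10 = 60
Alder → Willow → Ridge → Pine → Cedar → Elm → Alder: 7+20+5+4+15+21 = 72
Alder → Willow → Ridge → Pine → Elm → Cedar → Alder: 7+20+5+11+15+6 = 64
… (46 more)
Alder → Willow → Elm → Ridge → Pine → Cedar → Alder: 7+16+10+5+4+6 = 48  ← best
The minimum is 48.
One optimal route: Alder → Willow → Elm → Ridge → Pine → Cedar → Alder (or its reverse).

Minimum total distance: 48 km.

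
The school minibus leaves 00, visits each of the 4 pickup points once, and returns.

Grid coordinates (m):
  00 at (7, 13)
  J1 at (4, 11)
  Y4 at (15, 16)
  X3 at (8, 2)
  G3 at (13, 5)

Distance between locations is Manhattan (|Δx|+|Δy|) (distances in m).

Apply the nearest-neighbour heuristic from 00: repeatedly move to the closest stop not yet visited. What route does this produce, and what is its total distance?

50 m along 00 → J1 → X3 → G3 → Y4 → 00.

At 00 the remaining stops are J1 5, Y4 11, X3 12, G3 14; go to J1.
At J1 the remaining stops are X3 13, G3 15, Y4 16; go to X3.
At X3 the remaining stops are G3 8, Y4 21; go to G3.
At G3 the remaining stops are Y4 13; go to Y4.
Return Y4→00: 11.
Total = 5 + 13 + 8 + 13 + 11 = 50.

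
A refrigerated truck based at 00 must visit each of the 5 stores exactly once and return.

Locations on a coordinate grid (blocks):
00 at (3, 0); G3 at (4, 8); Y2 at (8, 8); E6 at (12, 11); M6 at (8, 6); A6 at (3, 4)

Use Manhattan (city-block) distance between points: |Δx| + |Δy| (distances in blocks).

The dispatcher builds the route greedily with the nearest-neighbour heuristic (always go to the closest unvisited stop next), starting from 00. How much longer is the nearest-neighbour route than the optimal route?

00: A6=4, G3=9, M6=11, Y2=13, E6=20 ⇒ A6
A6: G3=5, M6=7, Y2=9, E6=16 ⇒ G3
G3: Y2=4, M6=6, E6=11 ⇒ Y2
Y2: M6=2, E6=7 ⇒ M6
M6: E6=9 ⇒ E6
NN route 00 → A6 → G3 → Y2 → M6 → E6 → 00 costs 44.
Optimal: 00 → G3 → Y2 → E6 → M6 → A6 → 00 costs 40 (by enumerating all 60 distinct tours).
Excess = 44 − 40 = 4.

The nearest-neighbour route is 4 blocks longer than optimal.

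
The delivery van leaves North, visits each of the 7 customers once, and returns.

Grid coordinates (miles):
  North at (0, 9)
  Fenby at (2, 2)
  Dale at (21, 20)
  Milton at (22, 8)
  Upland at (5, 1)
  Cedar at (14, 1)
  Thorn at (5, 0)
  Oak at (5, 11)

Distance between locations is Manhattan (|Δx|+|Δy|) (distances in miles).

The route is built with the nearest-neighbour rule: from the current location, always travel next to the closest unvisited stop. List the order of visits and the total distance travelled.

North → [Oak:7 / Fenby:9 / Upland:13 / Thorn:14 / Cedar:22 / Milton:23 / Dale:32] → Oak (7)
Oak → [Upland:10 / Thorn:11 / Fenby:12 / Cedar:19 / Milton:20 / Dale:25] → Upland (10)
Upland → [Thorn:1 / Fenby:4 / Cedar:9 / Milton:24 / Dale:35] → Thorn (1)
Thorn → [Fenby:5 / Cedar:10 / Milton:25 / Dale:36] → Fenby (5)
Fenby → [Cedar:13 / Milton:26 / Dale:37] → Cedar (13)
Cedar → [Milton:15 / Dale:26] → Milton (15)
Milton → [Dale:13] → Dale (13)
Return Dale→North: 32.
Total = 7 + 10 + 1 + 5 + 13 + 15 + 13 + 32 = 96.

Total distance 96 miles via the nearest-neighbour route North → Oak → Upland → Thorn → Fenby → Cedar → Milton → Dale → North.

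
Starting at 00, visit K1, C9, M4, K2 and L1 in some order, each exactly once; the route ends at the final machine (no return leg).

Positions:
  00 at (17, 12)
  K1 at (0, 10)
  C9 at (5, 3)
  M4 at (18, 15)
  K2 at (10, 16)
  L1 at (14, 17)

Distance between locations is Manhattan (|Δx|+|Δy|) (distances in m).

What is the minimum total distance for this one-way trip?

There are 5! = 120 possible orderings.
00→K1→C9→M4→K2→L1: 19+12+25+9+5 = 70
00→K1→C9→M4→L1→K2: 19+12+25+6+5 = 67
00→K1→C9→K2→M4→L1: 19+12+18+9+6 = 64
00→K1→C9→K2→L1→M4: 19+12+18+5+6 = 60
00→K1→C9→L1→M4→K2: 19+12+23+6+9 = 69
00→K1→C9→L1→K2→M4: 19+12+23+5+9 = 68
00→K1→M4→C9→K2→L1: 19+23+25+18+5 = 90
00→K1→M4→C9→L1→K2: 19+23+25+23+5 = 95
00→K1→M4→K2→C9→L1: 19+23+9+18+23 = 92
00→K1→M4→K2→L1→C9: 19+23+9+5+23 = 79
00→K1→M4→L1→C9→K2: 19+23+6+23+18 = 89
00→K1→M4→L1→K2→C9: 19+23+6+5+18 = 71
00→K1→K2→C9→M4→L1: 19+16+18+25+6 = 84
00→K1→K2→C9→L1→M4: 19+16+18+23+6 = 82
… (106 more)
00→M4→L1→K2→K1→C9: 4+6+5+16+12 = 43  ← best
The minimum is 43.
One shortest path: 00 → M4 → L1 → K2 → K1 → C9.

43 m — the minimum one-way total.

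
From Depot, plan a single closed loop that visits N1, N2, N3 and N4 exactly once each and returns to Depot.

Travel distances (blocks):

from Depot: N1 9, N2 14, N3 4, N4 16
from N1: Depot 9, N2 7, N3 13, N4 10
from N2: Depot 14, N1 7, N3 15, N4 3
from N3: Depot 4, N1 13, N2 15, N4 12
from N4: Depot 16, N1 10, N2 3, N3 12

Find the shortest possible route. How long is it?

Minimum total distance: 35 blocks.

With 4 stops there are 4!/2 = 12 distinct round trips (a route and its reverse cost the same).
Depot-N1-N2-N3-N4-Depot: 9+7+15+12+16 = 59
Depot-N1-N2-N4-N3-Depot: 9+7+3+12+4 = 35
Depot-N1-N3-N2-N4-Depot: 9+13+15+3+16 = 56
Depot-N1-N3-N4-N2-Depot: 9+13+12+3+14 = 51
Depot-N1-N4-N2-N3-Depot: 9+10+3+15+4 = 41
Depot-N1-N4-N3-N2-Depot: 9+10+12+15+14 = 60
Depot-N2-N1-N3-N4-Depot: 14+7+13+12+16 = 62
Depot-N2-N1-N4-N3-Depot: 14+7+10+12+4 = 47
Depot-N2-N3-N1-N4-Depot: 14+15+13+10+16 = 68
Depot-N2-N4-N1-N3-Depot: 14+3+10+13+4 = 44
Depot-N3-N1-N2-N4-Depot: 4+13+7+3+16 = 43
Depot-N3-N2-N1-N4-Depot: 4+15+7+10+16 = 52
The minimum is 35.
One optimal route: Depot → N1 → N2 → N4 → N3 → Depot (or its reverse).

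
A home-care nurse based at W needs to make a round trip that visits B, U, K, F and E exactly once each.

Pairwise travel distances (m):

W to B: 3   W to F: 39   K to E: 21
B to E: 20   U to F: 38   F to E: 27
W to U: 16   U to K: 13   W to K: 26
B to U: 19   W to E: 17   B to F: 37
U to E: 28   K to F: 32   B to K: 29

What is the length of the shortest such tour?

Shortest round trip = 111 m.

There are 60 distinct closed tours to check (reversals are equivalent).
W - B - U - K - F - E - W: 3+19+13+32+27+17 = 111
W - B - U - K - E - F - W: 3+19+13+21+27+39 = 122
W - B - U - F - K - E - W: 3+19+38+32+21+17 = 130
W - B - U - F - E - K - W: 3+19+38+27+21+26 = 134
W - B - U - E - K - F - W: 3+19+28+21+32+39 = 142
W - B - U - E - F - K - W: 3+19+28+27+32+26 = 135
W - B - K - U - F - E - W: 3+29+13+38+27+17 = 127
W - B - K - U - E - F - W: 3+29+13+28+27+39 = 139
W - B - K - F - U - E - W: 3+29+32+38+28+17 = 147
W - B - K - F - E - U - W: 3+29+32+27+28+16 = 135
W - B - K - E - U - F - W: 3+29+21+28+38+39 = 158
W - B - K - E - F - U - W: 3+29+21+27+38+16 = 134
W - B - F - U - K - E - W: 3+37+38+13+21+17 = 129
W - B - F - U - E - K - W: 3+37+38+28+21+26 = 153
… (46 more)
The minimum is 111.
One optimal route: W → B → U → K → F → E → W (or its reverse).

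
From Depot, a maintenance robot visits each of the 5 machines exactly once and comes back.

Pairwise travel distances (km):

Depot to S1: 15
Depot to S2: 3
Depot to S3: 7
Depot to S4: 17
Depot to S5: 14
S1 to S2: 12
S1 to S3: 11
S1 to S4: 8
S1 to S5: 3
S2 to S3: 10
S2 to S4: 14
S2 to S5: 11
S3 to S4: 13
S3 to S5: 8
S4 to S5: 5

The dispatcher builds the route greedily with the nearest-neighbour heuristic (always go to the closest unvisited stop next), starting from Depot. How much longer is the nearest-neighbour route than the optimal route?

The nearest-neighbour route is 6 km longer than optimal.

From Depot: S2=3, S3=7, S5=14, S1=15, S4=17 → choose S2 (3).
From S2: S3=10, S5=11, S1=12, S4=14 → choose S3 (10).
From S3: S5=8, S1=11, S4=13 → choose S5 (8).
From S5: S1=3, S4=5 → choose S1 (3).
From S1: S4=8 → choose S4 (8).
NN route Depot → S2 → S3 → S5 → S1 → S4 → Depot costs 49.
Optimal: Depot → S2 → S1 → S4 → S5 → S3 → Depot costs 43 (by enumerating all 60 distinct tours).
Excess = 49 − 43 = 6.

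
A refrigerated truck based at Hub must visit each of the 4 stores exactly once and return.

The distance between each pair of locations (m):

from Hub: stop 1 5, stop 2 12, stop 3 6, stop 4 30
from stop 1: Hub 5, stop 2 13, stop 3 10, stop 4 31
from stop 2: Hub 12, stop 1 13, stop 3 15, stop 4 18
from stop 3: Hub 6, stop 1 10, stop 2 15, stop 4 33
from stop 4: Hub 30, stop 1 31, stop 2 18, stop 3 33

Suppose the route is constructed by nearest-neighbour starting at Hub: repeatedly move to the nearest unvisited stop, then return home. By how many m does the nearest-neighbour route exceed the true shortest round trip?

3 m longer than the optimal tour.

Hub: stop 1=5, stop 3=6, stop 2=12, stop 4=30 ⇒ stop 1
stop 1: stop 3=10, stop 2=13, stop 4=31 ⇒ stop 3
stop 3: stop 2=15, stop 4=33 ⇒ stop 2
stop 2: stop 4=18 ⇒ stop 4
NN route Hub → stop 1 → stop 3 → stop 2 → stop 4 → Hub costs 78.
Optimal: Hub → stop 1 → stop 2 → stop 4 → stop 3 → Hub costs 75 (by enumerating all 12 distinct tours).
Excess = 78 − 75 = 3.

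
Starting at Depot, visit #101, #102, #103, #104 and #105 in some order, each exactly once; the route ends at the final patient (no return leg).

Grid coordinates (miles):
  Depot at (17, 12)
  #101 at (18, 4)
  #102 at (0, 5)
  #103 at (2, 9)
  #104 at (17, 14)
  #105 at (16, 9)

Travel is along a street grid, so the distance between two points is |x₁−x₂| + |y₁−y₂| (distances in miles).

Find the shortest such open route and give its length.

Shortest open route: 40 miles.

There are 5! = 120 possible orderings.
Depot → #101 → #102 → #103 → #104 → #105: 9+19+6+20+6 = 60
Depot → #101 → #102 → #103 → #105 → #104: 9+19+6+14+6 = 54
Depot → #101 → #102 → #104 → #103 → #105: 9+19+26+20+14 = 88
Depot → #101 → #102 → #104 → #105 → #103: 9+19+26+6+14 = 74
Depot → #101 → #102 → #105 → #103 → #104: 9+19+20+14+20 = 82
Depot → #101 → #102 → #105 → #104 → #103: 9+19+20+6+20 = 74
Depot → #101 → #103 → #102 → #104 → #105: 9+21+6+26+6 = 68
Depot → #101 → #103 → #102 → #105 → #104: 9+21+6+20+6 = 62
Depot → #101 → #103 → #104 → #102 → #105: 9+21+20+26+20 = 96
Depot → #101 → #103 → #104 → #105 → #102: 9+21+20+6+20 = 76
Depot → #101 → #103 → #105 → #102 → #104: 9+21+14+20+26 = 90
Depot → #101 → #103 → #105 → #104 → #102: 9+21+14+6+26 = 76
Depot → #101 → #104 → #102 → #103 → #105: 9+11+26+6+14 = 66
Depot → #101 → #104 → #102 → #105 → #103: 9+11+26+20+14 = 80
… (106 more)
Depot → #104 → #101 → #105 → #103 → #102: 2+11+7+14+6 = 40  ← best
The minimum is 40.
One shortest path: Depot → #104 → #101 → #105 → #103 → #102.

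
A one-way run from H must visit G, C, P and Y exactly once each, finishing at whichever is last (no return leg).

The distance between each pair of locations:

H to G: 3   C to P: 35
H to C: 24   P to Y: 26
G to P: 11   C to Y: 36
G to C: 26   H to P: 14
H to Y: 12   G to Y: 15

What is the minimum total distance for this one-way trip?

There are 4! = 24 possible orderings.
H → G → C → P → Y: 3+26+35+26 = 90
H → G → C → Y → P: 3+26+36+26 = 91
H → G → P → C → Y: 3+11+35+36 = 85
H → G → P → Y → C: 3+11+26+36 = 76
H → G → Y → C → P: 3+15+36+35 = 89
H → G → Y → P → C: 3+15+26+35 = 79
H → C → G → P → Y: 24+26+11+26 = 87
H → C → G → Y → P: 24+26+15+26 = 91
H → C → P → G → Y: 24+35+11+15 = 85
H → C → P → Y → G: 24+35+26+15 = 100
H → C → Y → G → P: 24+36+15+11 = 86
H → C → Y → P → G: 24+36+26+11 = 97
H → P → G → C → Y: 14+11+26+36 = 87
H → P → G → Y → C: 14+11+15+36 = 76
… (10 more)
H → Y → G → P → C: 12+15+11+35 = 73  ← best
The minimum is 73.
One shortest path: H → Y → G → P → C.

73 — the minimum one-way total.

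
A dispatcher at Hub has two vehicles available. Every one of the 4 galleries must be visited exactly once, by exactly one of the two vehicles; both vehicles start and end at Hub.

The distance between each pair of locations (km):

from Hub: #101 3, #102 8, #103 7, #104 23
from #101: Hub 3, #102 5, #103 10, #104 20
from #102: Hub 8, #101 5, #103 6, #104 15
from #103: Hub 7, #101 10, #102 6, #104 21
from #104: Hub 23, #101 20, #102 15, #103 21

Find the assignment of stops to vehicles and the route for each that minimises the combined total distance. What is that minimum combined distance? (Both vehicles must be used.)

57 km — the smallest possible combined total.

Check every non-empty split of the stops between the two vehicles; for each half take its own optimal tour:
  {#101} + {#102, #103, #104}: 6 + 51 = 57
  {#102} + {#101, #103, #104}: 16 + 51 = 67
  {#101, #102} + {#103, #104}: 16 + 51 = 67
  {#103} + {#101, #102, #104}: 14 + 46 = 60
  {#101, #103} + {#102, #104}: 20 + 46 = 66
  {#102, #103} + {#101, #104}: 21 + 46 = 67
  … (7 splits in total)
Best: vehicle 1 Hub → #101 → Hub = 6; vehicle 2 Hub → #102 → #104 → #103 → Hub = 51; combined 57.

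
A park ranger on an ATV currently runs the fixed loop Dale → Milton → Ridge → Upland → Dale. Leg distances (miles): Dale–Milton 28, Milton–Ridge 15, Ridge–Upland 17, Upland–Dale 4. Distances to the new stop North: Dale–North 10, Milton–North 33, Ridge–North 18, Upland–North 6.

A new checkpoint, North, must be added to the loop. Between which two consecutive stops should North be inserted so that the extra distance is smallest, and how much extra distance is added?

+7 miles — insert North between Ridge and Upland.

Insertion cost between consecutive stops i–j is d(i,North) + d(North,j) − d(i,j):
  between Dale and Milton: 10 + 33 − 28 = 15
  between Milton and Ridge: 33 + 18 − 15 = 36
  between Ridge and Upland: 18 + 6 − 17 = 7
  between Upland and Dale: 6 + 10 − 4 = 12
Cheapest insertion is between Ridge and Upland, adding 7.
New total = 64 + 7 = 71.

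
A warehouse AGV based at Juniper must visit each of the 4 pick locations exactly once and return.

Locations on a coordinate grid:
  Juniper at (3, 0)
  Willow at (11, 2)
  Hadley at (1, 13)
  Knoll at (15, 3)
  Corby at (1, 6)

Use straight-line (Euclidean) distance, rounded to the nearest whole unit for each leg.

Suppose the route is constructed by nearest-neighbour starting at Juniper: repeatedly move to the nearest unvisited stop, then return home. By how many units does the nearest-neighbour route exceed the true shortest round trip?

Juniper: Corby=6, Willow=8, Knoll=12, Hadley=13 ⇒ Corby
Corby: Hadley=7, Willow=11, Knoll=14 ⇒ Hadley
Hadley: Willow=15, Knoll=17 ⇒ Willow
Willow: Knoll=4 ⇒ Knoll
NN route Juniper → Corby → Hadley → Willow → Knoll → Juniper costs 44.
Optimal: Juniper → Willow → Knoll → Hadley → Corby → Juniper costs 42 (by enumerating all 12 distinct tours).
Excess = 44 − 42 = 2.

2 longer than the optimal tour.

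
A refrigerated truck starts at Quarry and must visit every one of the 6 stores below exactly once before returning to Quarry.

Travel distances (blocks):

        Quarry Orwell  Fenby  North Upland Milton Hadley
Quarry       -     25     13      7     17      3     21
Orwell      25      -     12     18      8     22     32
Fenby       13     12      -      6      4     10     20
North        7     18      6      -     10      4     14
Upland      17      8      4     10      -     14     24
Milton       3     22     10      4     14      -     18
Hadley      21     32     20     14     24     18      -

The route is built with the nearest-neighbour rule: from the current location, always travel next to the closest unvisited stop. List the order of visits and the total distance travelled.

At Quarry the remaining stops are Milton 3, North 7, Fenby 13, Upland 17, Hadley 21, Orwell 25; go to Milton.
At Milton the remaining stops are North 4, Fenby 10, Upland 14, Hadley 18, Orwell 22; go to North.
At North the remaining stops are Fenby 6, Upland 10, Hadley 14, Orwell 18; go to Fenby.
At Fenby the remaining stops are Upland 4, Orwell 12, Hadley 20; go to Upland.
At Upland the remaining stops are Orwell 8, Hadley 24; go to Orwell.
At Orwell the remaining stops are Hadley 32; go to Hadley.
Return Hadley→Quarry: 21.
Total = 3 + 4 + 6 + 4 + 8 + 32 + 21 = 78.

Nearest-neighbour total = 78 blocks; route Quarry → Milton → North → Fenby → Upland → Orwell → Hadley → Quarry.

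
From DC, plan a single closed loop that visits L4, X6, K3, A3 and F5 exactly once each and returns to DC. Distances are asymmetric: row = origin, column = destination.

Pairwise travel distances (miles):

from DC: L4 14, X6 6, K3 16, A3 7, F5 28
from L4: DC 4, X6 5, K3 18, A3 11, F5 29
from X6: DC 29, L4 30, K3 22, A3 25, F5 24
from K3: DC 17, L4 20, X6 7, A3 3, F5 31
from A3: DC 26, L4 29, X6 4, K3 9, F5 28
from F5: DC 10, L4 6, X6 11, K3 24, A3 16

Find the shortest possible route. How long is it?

DC - L4 - X6 - K3 - A3 - F5 - DC: 14+5+22+3+28+10 = 82
DC - L4 - X6 - K3 - F5 - A3 - DC: 14+5+22+31+16+26 = 114
DC - L4 - X6 - A3 - K3 - F5 - DC: 14+5+25+9+31+10 = 94
DC - L4 - X6 - A3 - F5 - K3 - DC: 14+5+25+28+24+17 = 113
DC - L4 - X6 - F5 - K3 - A3 - DC: 14+5+24+24+3+26 = 96
DC - L4 - X6 - F5 - A3 - K3 - DC: 14+5+24+16+9+17 = 85
DC - L4 - K3 - X6 - A3 - F5 - DC: 14+18+7+25+28+10 = 102
DC - L4 - K3 - X6 - F5 - A3 - DC: 14+18+7+24+16+26 = 105
DC - L4 - K3 - A3 - X6 - F5 - DC: 14+18+3+4+24+10 = 73
DC - L4 - K3 - A3 - F5 - X6 - DC: 14+18+3+28+11+29 = 103
DC - L4 - K3 - F5 - X6 - A3 - DC: 14+18+31+11+25+26 = 125
DC - L4 - K3 - F5 - A3 - X6 - DC: 14+18+31+16+4+29 = 112
DC - L4 - A3 - X6 - K3 - F5 - DC: 14+11+4+22+31+10 = 92
DC - L4 - A3 - X6 - F5 - K3 - DC: 14+11+4+24+24+17 = 94
… (106 more)
DC - K3 - A3 - X6 - F5 - L4 - DC: 16+3+4+24+6+4 = 57  ← best
The minimum is 57.
One optimal route: DC → K3 → A3 → X6 → F5 → L4 → DC.

Shortest round trip = 57 miles.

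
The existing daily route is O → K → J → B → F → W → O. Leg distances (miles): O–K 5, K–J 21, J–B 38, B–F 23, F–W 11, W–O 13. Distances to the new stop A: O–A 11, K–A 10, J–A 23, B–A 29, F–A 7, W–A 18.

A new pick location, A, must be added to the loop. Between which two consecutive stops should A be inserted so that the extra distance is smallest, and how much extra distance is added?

Minimum extra distance: 12 miles, inserting A between K and J.

Insertion cost between consecutive stops i–j is d(i,A) + d(A,j) − d(i,j):
  between O and K: 11 + 10 − 5 = 16
  between K and J: 10 + 23 − 21 = 12
  between J and B: 23 + 29 − 38 = 14
  between B and F: 29 + 7 − 23 = 13
  between F and W: 7 + 18 − 11 = 14
  between W and O: 18 + 11 − 13 = 16
Cheapest insertion is between K and J, adding 12.
New total = 111 + 12 = 123.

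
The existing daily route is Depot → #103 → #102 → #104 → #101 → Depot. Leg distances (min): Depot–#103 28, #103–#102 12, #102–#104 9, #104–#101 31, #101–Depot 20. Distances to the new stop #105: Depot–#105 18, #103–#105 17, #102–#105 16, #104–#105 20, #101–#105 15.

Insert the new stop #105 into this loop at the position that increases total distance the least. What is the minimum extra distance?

+4 min — insert #105 between #104 and #101.

Insertion cost between consecutive stops i–j is d(i,#105) + d(#105,j) − d(i,j):
  between Depot and #103: 18 + 17 − 28 = 7
  between #103 and #102: 17 + 16 − 12 = 21
  between #102 and #104: 16 + 20 − 9 = 27
  between #104 and #101: 20 + 15 − 31 = 4
  between #101 and Depot: 15 + 18 − 20 = 13
Cheapest insertion is between #104 and #101, adding 4.
New total = 100 + 4 = 104.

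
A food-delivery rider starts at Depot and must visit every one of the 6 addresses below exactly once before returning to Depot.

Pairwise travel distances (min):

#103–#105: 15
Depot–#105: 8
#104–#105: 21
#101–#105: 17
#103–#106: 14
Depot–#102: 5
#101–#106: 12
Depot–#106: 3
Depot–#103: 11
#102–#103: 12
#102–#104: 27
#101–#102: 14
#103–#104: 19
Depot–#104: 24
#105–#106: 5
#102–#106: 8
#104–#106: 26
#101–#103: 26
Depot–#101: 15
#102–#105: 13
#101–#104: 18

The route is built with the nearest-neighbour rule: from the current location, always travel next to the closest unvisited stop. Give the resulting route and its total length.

At Depot the remaining stops are #106 3, #102 5, #105 8, #103 11, #101 15, #104 24; go to #106.
At #106 the remaining stops are #105 5, #102 8, #101 12, #103 14, #104 26; go to #105.
At #105 the remaining stops are #102 13, #103 15, #101 17, #104 21; go to #102.
At #102 the remaining stops are #103 12, #101 14, #104 27; go to #103.
At #103 the remaining stops are #104 19, #101 26; go to #104.
At #104 the remaining stops are #101 18; go to #101.
Return #101→Depot: 15.
Total = 3 + 5 + 13 + 12 + 19 + 18 + 15 = 85.

Nearest-neighbour total = 85 min; route Depot → #106 → #105 → #102 → #103 → #104 → #101 → Depot.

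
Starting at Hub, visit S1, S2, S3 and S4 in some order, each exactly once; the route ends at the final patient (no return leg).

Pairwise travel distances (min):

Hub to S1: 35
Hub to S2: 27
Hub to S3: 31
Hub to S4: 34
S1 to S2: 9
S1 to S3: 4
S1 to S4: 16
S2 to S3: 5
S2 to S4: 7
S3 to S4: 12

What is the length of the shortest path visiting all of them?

Minimum one-way distance = 50 min.

There are 4! = 24 possible orderings.
Hub → S1 → S2 → S3 → S4: 35+9+5+12 = 61
Hub → S1 → S2 → S4 → S3: 35+9+7+12 = 63
Hub → S1 → S3 → S2 → S4: 35+4+5+7 = 51
Hub → S1 → S3 → S4 → S2: 35+4+12+7 = 58
Hub → S1 → S4 → S2 → S3: 35+16+7+5 = 63
Hub → S1 → S4 → S3 → S2: 35+16+12+5 = 68
Hub → S2 → S1 → S3 → S4: 27+9+4+12 = 52
Hub → S2 → S1 → S4 → S3: 27+9+16+12 = 64
Hub → S2 → S3 → S1 → S4: 27+5+4+16 = 52
Hub → S2 → S3 → S4 → S1: 27+5+12+16 = 60
Hub → S2 → S4 → S1 → S3: 27+7+16+4 = 54
Hub → S2 → S4 → S3 → S1: 27+7+12+4 = 50
Hub → S3 → S1 → S2 → S4: 31+4+9+7 = 51
Hub → S3 → S1 → S4 → S2: 31+4+16+7 = 58
… (10 more)
The minimum is 50.
One shortest path: Hub → S2 → S4 → S3 → S1.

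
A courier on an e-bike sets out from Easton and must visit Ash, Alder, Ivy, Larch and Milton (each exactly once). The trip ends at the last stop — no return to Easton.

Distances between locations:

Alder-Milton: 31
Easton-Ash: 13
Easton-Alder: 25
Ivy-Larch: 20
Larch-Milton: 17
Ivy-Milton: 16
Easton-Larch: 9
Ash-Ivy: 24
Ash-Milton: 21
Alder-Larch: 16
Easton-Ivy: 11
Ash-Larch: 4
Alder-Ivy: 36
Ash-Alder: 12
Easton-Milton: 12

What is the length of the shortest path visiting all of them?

Minimum one-way distance = 60.

There are 5! = 120 possible orderings.
Easton - Ash - Alder - Ivy - Larch - Milton: 13+12+36+20+17 = 98
Easton - Ash - Alder - Ivy - Milton - Larch: 13+12+36+16+17 = 94
Easton - Ash - Alder - Larch - Ivy - Milton: 13+12+16+20+16 = 77
Easton - Ash - Alder - Larch - Milton - Ivy: 13+12+16+17+16 = 74
Easton - Ash - Alder - Milton - Ivy - Larch: 13+12+31+16+20 = 92
Easton - Ash - Alder - Milton - Larch - Ivy: 13+12+31+17+20 = 93
Easton - Ash - Ivy - Alder - Larch - Milton: 13+24+36+16+17 = 106
Easton - Ash - Ivy - Alder - Milton - Larch: 13+24+36+31+17 = 121
Easton - Ash - Ivy - Larch - Alder - Milton: 13+24+20+16+31 = 104
Easton - Ash - Ivy - Larch - Milton - Alder: 13+24+20+17+31 = 105
Easton - Ash - Ivy - Milton - Alder - Larch: 13+24+16+31+16 = 100
Easton - Ash - Ivy - Milton - Larch - Alder: 13+24+16+17+16 = 86
Easton - Ash - Larch - Alder - Ivy - Milton: 13+4+16+36+16 = 85
Easton - Ash - Larch - Alder - Milton - Ivy: 13+4+16+31+16 = 80
… (106 more)
Easton - Ivy - Milton - Larch - Ash - Alder: 11+16+17+4+12 = 60  ← best
The minimum is 60.
One shortest path: Easton → Ivy → Milton → Larch → Ash → Alder.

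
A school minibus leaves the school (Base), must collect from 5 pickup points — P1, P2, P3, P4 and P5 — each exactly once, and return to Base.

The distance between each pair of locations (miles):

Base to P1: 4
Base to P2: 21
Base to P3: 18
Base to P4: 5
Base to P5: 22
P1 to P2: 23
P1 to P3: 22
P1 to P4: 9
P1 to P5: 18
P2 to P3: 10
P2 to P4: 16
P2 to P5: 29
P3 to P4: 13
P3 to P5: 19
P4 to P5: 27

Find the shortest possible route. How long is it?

There are 60 distinct closed tours to check (reversals are equivalent).
Base→P1→P2→P3→P4→P5→Base: 4+23+10+13+27+22 = 99
Base→P1→P2→P3→P5→P4→Base: 4+23+10+19+27+5 = 88
Base→P1→P2→P4→P3→P5→Base: 4+23+16+13+19+22 = 97
Base→P1→P2→P4→P5→P3→Base: 4+23+16+27+19+18 = 107
Base→P1→P2→P5→P3→P4→Base: 4+23+29+19+13+5 = 93
Base→P1→P2→P5→P4→P3→Base: 4+23+29+27+13+18 = 114
Base→P1→P3→P2→P4→P5→Base: 4+22+10+16+27+22 = 101
Base→P1→P3→P2→P5→P4→Base: 4+22+10+29+27+5 = 97
Base→P1→P3→P4→P2→P5→Base: 4+22+13+16+29+22 = 106
Base→P1→P3→P4→P5→P2→Base: 4+22+13+27+29+21 = 116
Base→P1→P3→P5→P2→P4→Base: 4+22+19+29+16+5 = 95
Base→P1→P3→P5→P4→P2→Base: 4+22+19+27+16+21 = 109
Base→P1→P4→P2→P3→P5→Base: 4+9+16+10+19+22 = 80
Base→P1→P4→P2→P5→P3→Base: 4+9+16+29+19+18 = 95
… (46 more)
Base→P1→P5→P3→P2→P4→Base: 4+18+19+10+16+5 = 72  ← best
The minimum is 72.
One optimal route: Base → P1 → P5 → P3 → P2 → P4 → Base (or its reverse).

Minimum total distance: 72 miles.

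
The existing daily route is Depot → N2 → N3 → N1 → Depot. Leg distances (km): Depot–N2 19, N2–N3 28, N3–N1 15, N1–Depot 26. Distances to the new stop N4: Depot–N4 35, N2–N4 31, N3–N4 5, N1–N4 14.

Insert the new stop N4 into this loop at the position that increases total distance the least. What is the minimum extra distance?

Minimum extra distance: 4 km, inserting N4 between N3 and N1.

Insertion cost between consecutive stops i–j is d(i,N4) + d(N4,j) − d(i,j):
  between Depot and N2: 35 + 31 − 19 = 47
  between N2 and N3: 31 + 5 − 28 = 8
  between N3 and N1: 5 + 14 − 15 = 4
  between N1 and Depot: 14 + 35 − 26 = 23
Cheapest insertion is between N3 and N1, adding 4.
New total = 88 + 4 = 92.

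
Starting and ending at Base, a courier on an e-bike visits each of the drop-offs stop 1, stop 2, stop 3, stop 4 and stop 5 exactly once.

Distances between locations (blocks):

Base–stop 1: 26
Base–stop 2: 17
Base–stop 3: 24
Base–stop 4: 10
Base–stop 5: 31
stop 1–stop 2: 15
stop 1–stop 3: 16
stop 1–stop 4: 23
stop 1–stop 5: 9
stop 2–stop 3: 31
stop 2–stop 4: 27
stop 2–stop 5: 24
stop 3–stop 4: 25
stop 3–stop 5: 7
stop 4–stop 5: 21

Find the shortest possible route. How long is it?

Base - stop 1 - stop 2 - stop 3 - stop 4 - stop 5 - Base: 26+15+31+25+21+31 = 149
Base - stop 1 - stop 2 - stop 3 - stop 5 - stop 4 - Base: 26+15+31+7+21+10 = 110
Base - stop 1 - stop 2 - stop 4 - stop 3 - stop 5 - Base: 26+15+27+25+7+31 = 131
Base - stop 1 - stop 2 - stop 4 - stop 5 - stop 3 - Base: 26+15+27+21+7+24 = 120
Base - stop 1 - stop 2 - stop 5 - stop 3 - stop 4 - Base: 26+15+24+7+25+10 = 107
Base - stop 1 - stop 2 - stop 5 - stop 4 - stop 3 - Base: 26+15+24+21+25+24 = 135
Base - stop 1 - stop 3 - stop 2 - stop 4 - stop 5 - Base: 26+16+31+27+21+31 = 152
Base - stop 1 - stop 3 - stop 2 - stop 5 - stop 4 - Base: 26+16+31+24+21+10 = 128
Base - stop 1 - stop 3 - stop 4 - stop 2 - stop 5 - Base: 26+16+25+27+24+31 = 149
Base - stop 1 - stop 3 - stop 4 - stop 5 - stop 2 - Base: 26+16+25+21+24+17 = 129
Base - stop 1 - stop 3 - stop 5 - stop 2 - stop 4 - Base: 26+16+7+24+27+10 = 110
Base - stop 1 - stop 3 - stop 5 - stop 4 - stop 2 - Base: 26+16+7+21+27+17 = 114
Base - stop 1 - stop 4 - stop 2 - stop 3 - stop 5 - Base: 26+23+27+31+7+31 = 145
Base - stop 1 - stop 4 - stop 2 - stop 5 - stop 3 - Base: 26+23+27+24+7+24 = 131
… (46 more)
Base - stop 2 - stop 1 - stop 5 - stop 3 - stop 4 - Base: 17+15+9+7+25+10 = 83  ← best
The minimum is 83.
One optimal route: Base → stop 2 → stop 1 → stop 5 → stop 3 → stop 4 → Base (or its reverse).

Minimum total distance: 83 blocks.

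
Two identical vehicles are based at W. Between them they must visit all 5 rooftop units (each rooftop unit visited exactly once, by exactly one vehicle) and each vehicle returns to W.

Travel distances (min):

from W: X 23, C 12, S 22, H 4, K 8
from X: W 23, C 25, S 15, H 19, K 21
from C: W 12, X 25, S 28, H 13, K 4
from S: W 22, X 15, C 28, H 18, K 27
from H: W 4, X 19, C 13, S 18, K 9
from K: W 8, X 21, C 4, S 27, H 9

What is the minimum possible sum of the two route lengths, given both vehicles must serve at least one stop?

82 min — the smallest possible combined total.

Check every non-empty split of the stops between the two vehicles; for each half take its own optimal tour:
  {X} + {C, S, H, K}: 46 + 62 = 108
  {C} + {X, S, H, K}: 24 + 66 = 90
  {X, C} + {S, H, K}: 60 + 57 = 117
  {S} + {X, C, H, K}: 44 + 60 = 104
  {X, S} + {C, H, K}: 60 + 29 = 89
  {C, S} + {X, H, K}: 62 + 52 = 114
  … (15 splits in total)
  {H} + {X, C, S, K}: 8 + 74 = 82  ← best
Best: vehicle 1 W → H → W = 8; vehicle 2 W → C → K → X → S → W = 74; combined 82.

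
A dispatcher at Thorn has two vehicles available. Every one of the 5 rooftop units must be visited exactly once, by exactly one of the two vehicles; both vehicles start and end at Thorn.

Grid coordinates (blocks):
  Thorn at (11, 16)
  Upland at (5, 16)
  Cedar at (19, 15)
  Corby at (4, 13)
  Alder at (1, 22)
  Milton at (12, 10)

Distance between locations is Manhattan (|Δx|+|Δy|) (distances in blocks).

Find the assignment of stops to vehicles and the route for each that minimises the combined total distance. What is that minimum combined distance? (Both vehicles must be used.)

Minimum combined distance: 64 blocks.

Check every non-empty split of the stops between the two vehicles; for each half take its own optimal tour:
  {Upland} + {Cedar, Corby, Alder, Milton}: 12 + 60 = 72
  {Cedar} + {Upland, Corby, Alder, Milton}: 18 + 46 = 64
  {Upland, Cedar} + {Corby, Alder, Milton}: 30 + 46 = 76
  {Corby} + {Upland, Cedar, Alder, Milton}: 20 + 60 = 80
  {Upland, Corby} + {Cedar, Alder, Milton}: 20 + 60 = 80
  {Cedar, Corby} + {Upland, Alder, Milton}: 36 + 46 = 82
  … (15 splits in total)
Best: vehicle 1 Thorn → Cedar → Thorn = 18; vehicle 2 Thorn → Upland → Alder → Corby → Milton → Thorn = 46; combined 64.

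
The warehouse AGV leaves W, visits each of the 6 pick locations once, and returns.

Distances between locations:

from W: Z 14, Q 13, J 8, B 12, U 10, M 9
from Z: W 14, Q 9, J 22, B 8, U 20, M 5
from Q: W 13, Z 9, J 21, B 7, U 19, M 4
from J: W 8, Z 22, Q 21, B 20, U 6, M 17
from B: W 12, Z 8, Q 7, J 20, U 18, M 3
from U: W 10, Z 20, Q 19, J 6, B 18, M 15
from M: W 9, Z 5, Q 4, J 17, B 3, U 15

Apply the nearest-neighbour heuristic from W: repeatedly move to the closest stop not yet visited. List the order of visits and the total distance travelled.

62 along W → J → U → M → B → Q → Z → W.

From W: distances to unvisited — J=8, M=9, U=10, B=12, Q=13, Z=14. Nearest is J (8).
From J: distances to unvisited — U=6, M=17, B=20, Q=21, Z=22. Nearest is U (6).
From U: distances to unvisited — M=15, B=18, Q=19, Z=20. Nearest is M (15).
From M: distances to unvisited — B=3, Q=4, Z=5. Nearest is B (3).
From B: distances to unvisited — Q=7, Z=8. Nearest is Q (7).
From Q: distances to unvisited — Z=9. Nearest is Z (9).
Return Z→W: 14.
Total = 8 + 6 + 15 + 3 + 7 + 9 + 14 = 62.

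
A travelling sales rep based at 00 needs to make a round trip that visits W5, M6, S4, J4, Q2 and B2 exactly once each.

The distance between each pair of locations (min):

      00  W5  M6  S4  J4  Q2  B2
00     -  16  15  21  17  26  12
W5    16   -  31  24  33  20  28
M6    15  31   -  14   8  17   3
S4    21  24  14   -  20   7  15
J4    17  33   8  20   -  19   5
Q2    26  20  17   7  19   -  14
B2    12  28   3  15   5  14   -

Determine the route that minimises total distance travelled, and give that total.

82 min — the shortest possible round trip.

00→W5→M6→S4→J4→Q2→B2→00: 16+31+14+20+19+14+12 = 126
00→W5→M6→S4→J4→B2→Q2→00: 16+31+14+20+5+14+26 = 126
00→W5→M6→S4→Q2→J4→B2→00: 16+31+14+7+19+5+12 = 104
00→W5→M6→S4→Q2→B2→J4→00: 16+31+14+7+14+5+17 = 104
00→W5→M6→S4→B2→J4→Q2→00: 16+31+14+15+5+19+26 = 126
00→W5→M6→S4→B2→Q2→J4→00: 16+31+14+15+14+19+17 = 126
00→W5→M6→J4→S4→Q2→B2→00: 16+31+8+20+7+14+12 = 108
00→W5→M6→J4→S4→B2→Q2→00: 16+31+8+20+15+14+26 = 130
… (352 more)
00→W5→Q2→S4→M6→J4→B2→00: 16+20+7+14+8+5+12 = 82  ← best
The minimum is 82.
One optimal route: 00 → W5 → Q2 → S4 → M6 → J4 → B2 → 00 (or its reverse).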